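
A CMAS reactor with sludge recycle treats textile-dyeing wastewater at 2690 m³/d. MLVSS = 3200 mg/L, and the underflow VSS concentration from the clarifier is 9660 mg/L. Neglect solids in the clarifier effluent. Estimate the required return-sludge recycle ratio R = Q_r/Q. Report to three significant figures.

R ≈ 0.495

Solids balance on the clarifier gives (1+R)X = R·X_r, so R = X/(X_r − X) = 3200 / (9660 − 3200) = 0.4954.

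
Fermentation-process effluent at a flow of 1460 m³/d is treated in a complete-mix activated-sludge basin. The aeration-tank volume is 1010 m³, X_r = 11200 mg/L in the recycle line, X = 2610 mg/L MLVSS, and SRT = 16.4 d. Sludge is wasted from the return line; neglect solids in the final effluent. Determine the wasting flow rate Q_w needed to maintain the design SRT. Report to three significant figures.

Q_w ≈ 14.4 m³/d

Q_w = (V·X)/(θ_c X_r) = 1010 × 2610 / (16.4 × 11200) = 14.35 m³/d.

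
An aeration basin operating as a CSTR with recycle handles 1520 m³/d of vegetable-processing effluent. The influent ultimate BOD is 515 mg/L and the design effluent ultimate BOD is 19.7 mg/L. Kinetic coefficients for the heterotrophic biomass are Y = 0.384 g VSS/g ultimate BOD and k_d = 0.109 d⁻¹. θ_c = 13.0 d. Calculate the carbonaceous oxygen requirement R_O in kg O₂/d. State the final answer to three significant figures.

R_O ≈ 583 kg O₂/d

Observed yield with endogenous decay: Y_obs = Y / (1 + k_d·θ_c) = 0.384 / (1 + 0.109 × 13.0) = 0.384 / 2.417 = 0.1589 g VSS/g ultimate BOD.
Q·(S₀ − S) = 1520 × (515 − 19.7) × 10⁻³ = 752.9 kg/d removed.
Biomass synthesised: P_X = Y_obs × 752.9 = 119.6 kg VSS/d.
R_O = Q·ΔS − 1.42 P_X = 752.9 − 169.8 = 583.0 kg O₂/d.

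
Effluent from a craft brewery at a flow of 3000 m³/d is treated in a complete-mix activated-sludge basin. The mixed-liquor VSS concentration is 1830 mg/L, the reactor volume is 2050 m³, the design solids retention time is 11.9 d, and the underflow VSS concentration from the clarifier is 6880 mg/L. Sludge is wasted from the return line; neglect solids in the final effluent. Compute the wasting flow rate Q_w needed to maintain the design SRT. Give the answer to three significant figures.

Wasting from the return line (neglecting effluent solids): Q_w = V·X / (θ_c·X_r) = 2050 × 1830 / (11.9 × 6880) = 45.82 m³/d.

Q_w ≈ 45.8 m³/d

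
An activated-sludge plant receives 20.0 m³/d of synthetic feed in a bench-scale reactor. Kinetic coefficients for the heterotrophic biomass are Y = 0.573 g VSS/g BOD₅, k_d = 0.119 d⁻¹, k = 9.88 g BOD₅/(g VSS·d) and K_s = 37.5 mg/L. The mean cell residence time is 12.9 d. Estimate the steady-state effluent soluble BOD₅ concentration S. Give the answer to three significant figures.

S ≈ 1.35 mg/L

From the Monod/SRT balance for a CMAS, S = K_s·(1+k_d θ_c)/[θ_c·(Y k − k_d) − 1] = 37.5 × (1 + 0.119 × 12.9) / [12.9 × (0.573 × 9.88 − 0.119) − 1] = 95.07 / 70.49 = 1.349 mg/L.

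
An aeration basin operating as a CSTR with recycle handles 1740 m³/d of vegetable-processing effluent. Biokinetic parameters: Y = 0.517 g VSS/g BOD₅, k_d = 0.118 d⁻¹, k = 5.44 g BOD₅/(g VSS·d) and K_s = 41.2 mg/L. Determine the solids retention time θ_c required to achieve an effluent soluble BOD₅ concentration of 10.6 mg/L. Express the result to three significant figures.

From 1/θ_c = Y·k·S/(K_s + S) − k_d: Y·k·S/(K_s+S) = 0.517 × 5.44 × 10.6 / (41.2 + 10.6) = 0.5755 d⁻¹.
Then 1/θ_c = μ − k_d = 0.5755 − 0.118 = 0.4575 d⁻¹, giving θ_c = 2.186 d.

θ_c ≈ 2.19 d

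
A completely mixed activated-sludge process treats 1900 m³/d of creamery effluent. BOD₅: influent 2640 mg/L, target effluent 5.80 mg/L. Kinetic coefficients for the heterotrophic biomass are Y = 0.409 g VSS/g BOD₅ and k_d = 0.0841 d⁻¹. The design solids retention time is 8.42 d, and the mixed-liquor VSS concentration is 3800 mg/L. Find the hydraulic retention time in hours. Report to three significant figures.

τ ≈ 33.5 h

Steady-state biomass mass balance: V·X·(1 + k_d·θ_c) = Y·Q·(S₀ − S)·θ_c, so V = 0.409 × 1900 × (2640 − 5.80) × 8.42 / [3800 × (1 + 0.0841 × 8.42)] = 1.72×10^7 / 6491 = 2655 m³.
τ = V/Q = 2655/1900 = 1.398 d, or 33.54 h.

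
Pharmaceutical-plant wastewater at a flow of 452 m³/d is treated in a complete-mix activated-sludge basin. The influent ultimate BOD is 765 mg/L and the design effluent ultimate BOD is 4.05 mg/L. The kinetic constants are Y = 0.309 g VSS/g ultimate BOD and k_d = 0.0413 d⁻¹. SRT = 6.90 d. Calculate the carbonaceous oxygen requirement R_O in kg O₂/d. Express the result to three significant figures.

R_O ≈ 227 kg O₂/d

Correct the yield for decay: Y_obs = Y/(1 + k_d θ_c) = 0.309 / (1 + 0.0413 × 6.90) = 0.309 / 1.285 = 0.2405.
Q·(S₀ − S) = 452 × (765 − 4.05) × 10⁻³ = 343.9 kg/d removed.
Biomass synthesised: P_X = Y_obs × 343.9 = 82.71 kg VSS/d.
Carbonaceous O₂ demand = substrate oxidised − cell-mass equivalent = 343.9 − 1.42 × 82.71 = 226.5 kg O₂/d.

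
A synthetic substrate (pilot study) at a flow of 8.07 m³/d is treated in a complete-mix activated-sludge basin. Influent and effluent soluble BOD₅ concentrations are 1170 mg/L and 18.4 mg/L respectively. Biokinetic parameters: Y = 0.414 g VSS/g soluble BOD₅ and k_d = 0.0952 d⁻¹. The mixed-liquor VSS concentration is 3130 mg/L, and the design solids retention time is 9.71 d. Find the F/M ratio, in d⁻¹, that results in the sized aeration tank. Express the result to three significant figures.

F/M ≈ 0.486 d⁻¹

From the SRT design equation V = Y Q (S₀−S) θ_c / [X (1 + k_d θ_c)] = 0.414 × 8.07 × (1170 − 18.4) × 9.71 / [3130 × (1 + 0.0952 × 9.71)] = 3.74×10^4 / 6023 = 6.202 m³.
F/M = Q·S₀ / (V·X) = 8.07 × 1170 / (6.202 × 3130) = 0.4864 g soluble BOD₅·(g VSS·d)⁻¹.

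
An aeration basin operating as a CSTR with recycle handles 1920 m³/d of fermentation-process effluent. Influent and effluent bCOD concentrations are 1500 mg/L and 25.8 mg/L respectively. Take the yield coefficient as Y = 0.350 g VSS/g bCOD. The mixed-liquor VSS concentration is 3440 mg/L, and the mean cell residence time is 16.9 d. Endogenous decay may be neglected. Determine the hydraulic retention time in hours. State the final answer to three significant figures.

V·X = Y·Q·ΔS·θ_c gives V = 0.350 × 1920 × (1500 − 25.8) × 16.9 / 3440 = 4867 m³.
Hydraulic retention time τ = V/Q = 4867 / 1920 = 2.535 d = 60.84 h.

τ ≈ 60.8 h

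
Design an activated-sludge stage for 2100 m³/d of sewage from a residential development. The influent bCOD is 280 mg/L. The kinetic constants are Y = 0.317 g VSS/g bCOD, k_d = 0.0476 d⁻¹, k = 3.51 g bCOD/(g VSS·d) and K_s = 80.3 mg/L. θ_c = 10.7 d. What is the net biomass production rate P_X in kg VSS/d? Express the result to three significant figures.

From the Monod/SRT balance for a CMAS, S = K_s·(1+k_d θ_c)/[θ_c·(Y k − k_d) − 1] = 80.3 × (1 + 0.0476 × 10.7) / [10.7 × (0.317 × 3.51 − 0.0476) − 1] = 121.2 / 10.40 = 11.66 mg/L.
The observed yield is Y_obs = Y/(1 + k_d·θ_c) = 0.317 / (1 + 0.0476 × 10.7) = 0.317 / 1.509 = 0.2100 g VSS per g bCOD removed.
Q·(S₀ − S) = 2100 × (280 − 11.7) × 10⁻³ = 563.4 kg/d removed.
Net biomass production P_X = Y_obs × Q·(S₀ − S) = 0.2100 × 563.4 = 118.3 kg VSS/d.

P_X ≈ 118 kg VSS/d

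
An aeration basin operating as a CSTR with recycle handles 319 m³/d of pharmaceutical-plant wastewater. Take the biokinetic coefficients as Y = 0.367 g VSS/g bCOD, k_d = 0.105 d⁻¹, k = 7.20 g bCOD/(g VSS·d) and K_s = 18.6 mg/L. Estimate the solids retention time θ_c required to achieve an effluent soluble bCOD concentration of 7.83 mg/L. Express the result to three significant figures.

θ_c ≈ 1.48 d

Specific growth rate at S = 7.83 mg/L: μ = YkS/(K_s+S) = 0.367·7.20·7.83/(18.6+7.83) = 0.7828 d⁻¹.
Then 1/θ_c = μ − k_d = 0.7828 − 0.105 = 0.6778 d⁻¹, giving θ_c = 1.475 d.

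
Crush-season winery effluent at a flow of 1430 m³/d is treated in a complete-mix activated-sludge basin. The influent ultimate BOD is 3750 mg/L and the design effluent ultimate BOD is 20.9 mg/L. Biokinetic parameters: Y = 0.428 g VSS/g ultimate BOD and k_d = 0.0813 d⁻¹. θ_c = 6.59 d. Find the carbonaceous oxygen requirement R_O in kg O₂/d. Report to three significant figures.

Correct the yield for decay: Y_obs = Y/(1 + k_d θ_c) = 0.428 / (1 + 0.0813 × 6.59) = 0.428 / 1.536 = 0.2787.
Mass of ultimate BOD removed per day: Q(S₀ − S) = 1430 × 3729 g/m³ = 5333 kg/d.
Biomass synthesised: P_X = Y_obs × 5333 = 1486 kg VSS/d.
R_O = Q·ΔS − 1.42 P_X = 5333 − 2110 = 3222 kg O₂/d.

R_O ≈ 3220 kg O₂/d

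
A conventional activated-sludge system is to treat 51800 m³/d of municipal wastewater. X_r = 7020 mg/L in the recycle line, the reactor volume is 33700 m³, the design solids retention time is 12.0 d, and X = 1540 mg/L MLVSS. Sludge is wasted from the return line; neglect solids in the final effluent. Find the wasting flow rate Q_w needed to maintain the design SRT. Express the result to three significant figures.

Q_w ≈ 616 m³/d

θ_c = V·X/(Q_w·X_r) when wasting from the recycle, so Q_w = V·X/(θ_c·X_r) = 33700 × 1540 / (12.0 × 7020) = 616.1 m³/d.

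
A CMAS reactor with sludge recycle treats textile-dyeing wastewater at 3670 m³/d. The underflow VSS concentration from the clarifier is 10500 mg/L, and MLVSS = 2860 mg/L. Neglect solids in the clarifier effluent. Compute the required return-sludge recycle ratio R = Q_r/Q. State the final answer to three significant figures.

R ≈ 0.374

Mass balance around the secondary clarifier (neglecting effluent solids): R = X / (X_r − X) = 2860 / (10500 − 2860) = 0.3743.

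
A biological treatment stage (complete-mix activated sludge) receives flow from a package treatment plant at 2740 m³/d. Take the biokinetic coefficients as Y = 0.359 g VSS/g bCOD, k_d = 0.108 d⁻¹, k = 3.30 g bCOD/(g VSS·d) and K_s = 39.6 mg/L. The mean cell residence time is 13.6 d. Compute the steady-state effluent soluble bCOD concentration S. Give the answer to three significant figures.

S ≈ 7.17 mg/L

For a completely mixed reactor with recycle the Lawrence–McCarty relation gives S = K_s·(1 + k_d·θ_c) / [θ_c·(Y·k − k_d) − 1] = 39.6 × (1 + 0.108 × 13.6) / [13.6 × (0.359 × 3.30 − 0.108) − 1] = 97.76 / 13.64 = 7.166 mg/L.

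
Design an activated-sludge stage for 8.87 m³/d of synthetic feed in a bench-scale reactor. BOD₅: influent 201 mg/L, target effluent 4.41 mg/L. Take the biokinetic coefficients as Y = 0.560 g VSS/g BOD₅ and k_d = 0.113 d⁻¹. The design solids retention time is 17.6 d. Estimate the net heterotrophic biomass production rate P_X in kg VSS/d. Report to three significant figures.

Y_obs = Y / (1 + k_d θ_c) = 0.560 / (1 + 0.113 × 17.6) = 0.560 / 2.989 = 0.1874.
ΔS = 201 − 4.41 = 196.6 mg/L, so the substrate removal rate is 8.87 × 196.6/1000 = 1.744 kg BOD₅/d.
Net biomass production P_X = Y_obs × Q·(S₀ − S) = 0.1874 × 1.744 = 0.3267 kg VSS/d.

P_X ≈ 0.327 kg VSS/d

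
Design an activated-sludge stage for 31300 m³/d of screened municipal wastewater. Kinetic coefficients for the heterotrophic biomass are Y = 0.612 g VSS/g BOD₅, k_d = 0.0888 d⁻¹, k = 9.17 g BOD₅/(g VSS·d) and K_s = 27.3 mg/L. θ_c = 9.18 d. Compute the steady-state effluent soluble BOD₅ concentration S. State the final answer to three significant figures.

S ≈ 0.997 mg/L

From the Monod/SRT balance for a CMAS, S = K_s·(1+k_d θ_c)/[θ_c·(Y k − k_d) − 1] = 27.3 × (1 + 0.0888 × 9.18) / [9.18 × (0.612 × 9.17 − 0.0888) − 1] = 49.55 / 49.70 = 0.9970 mg/L.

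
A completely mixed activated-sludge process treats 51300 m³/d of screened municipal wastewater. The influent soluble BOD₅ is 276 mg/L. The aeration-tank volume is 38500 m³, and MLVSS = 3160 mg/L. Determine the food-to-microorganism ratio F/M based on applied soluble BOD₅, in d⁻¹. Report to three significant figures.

Food-to-microorganism ratio F/M = Q S₀ / (V X) = 51300 × 276 / (38500 × 3160) = 0.1164 d⁻¹.

F/M ≈ 0.116 d⁻¹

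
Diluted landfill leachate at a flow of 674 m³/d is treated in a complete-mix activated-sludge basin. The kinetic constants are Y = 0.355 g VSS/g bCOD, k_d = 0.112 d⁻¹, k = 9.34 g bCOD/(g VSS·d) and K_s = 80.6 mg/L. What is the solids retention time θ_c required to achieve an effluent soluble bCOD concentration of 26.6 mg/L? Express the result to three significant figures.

At the target effluent, Y k S/(K_s+S) = 0.355×9.34×26.6/107.2 = 0.8227 d⁻¹.
Then 1/θ_c = μ − k_d = 0.8227 − 0.112 = 0.7107 d⁻¹, giving θ_c = 1.407 d.

θ_c ≈ 1.41 d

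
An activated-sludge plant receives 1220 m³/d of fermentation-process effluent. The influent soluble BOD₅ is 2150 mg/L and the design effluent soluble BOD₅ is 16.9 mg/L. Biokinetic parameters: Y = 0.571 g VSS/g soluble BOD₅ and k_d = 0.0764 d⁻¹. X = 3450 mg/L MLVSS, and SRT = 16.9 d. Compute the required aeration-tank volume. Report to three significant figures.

Steady-state biomass mass balance: V·X·(1 + k_d·θ_c) = Y·Q·(S₀ − S)·θ_c, so V = 0.571 × 1220 × (2150 − 16.9) × 16.9 / [3450 × (1 + 0.0764 × 16.9)] = 2.51×10^7 / 7905 = 3177 m³.

V ≈ 3180 m³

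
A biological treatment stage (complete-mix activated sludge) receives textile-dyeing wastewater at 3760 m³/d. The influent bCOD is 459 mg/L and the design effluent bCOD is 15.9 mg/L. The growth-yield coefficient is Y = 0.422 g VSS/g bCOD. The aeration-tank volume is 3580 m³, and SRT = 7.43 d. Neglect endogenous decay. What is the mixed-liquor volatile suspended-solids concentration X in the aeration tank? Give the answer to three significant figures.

From V·X = Y·Q·(S₀ − S)·θ_c (decay neglected): X = 0.422 × 3760 × (459 − 15.9) × 7.43 / 3580 = 1459 mg/L.

X ≈ 1460 mg/L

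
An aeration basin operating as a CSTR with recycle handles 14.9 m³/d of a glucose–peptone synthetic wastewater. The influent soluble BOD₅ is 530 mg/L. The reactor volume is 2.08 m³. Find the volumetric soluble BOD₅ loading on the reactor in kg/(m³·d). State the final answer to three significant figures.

L_v = Q S₀ / V = 14.9 × 530 × 10⁻³ / 2.080 = 3.797 kg/(m³·d).

L_v ≈ 3.80 kg soluble BOD₅/(m³·d)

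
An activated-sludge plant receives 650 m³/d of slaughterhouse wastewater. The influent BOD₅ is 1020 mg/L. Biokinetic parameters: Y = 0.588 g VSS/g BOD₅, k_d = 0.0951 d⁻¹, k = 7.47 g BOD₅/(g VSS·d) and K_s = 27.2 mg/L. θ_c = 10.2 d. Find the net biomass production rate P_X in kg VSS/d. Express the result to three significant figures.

P_X ≈ 198 kg VSS/d

From the Monod/SRT balance for a CMAS, S = K_s·(1+k_d θ_c)/[θ_c·(Y k − k_d) − 1] = 27.2 × (1 + 0.0951 × 10.2) / [10.2 × (0.588 × 7.47 − 0.0951) − 1] = 53.58 / 42.83 = 1.251 mg/L.
Correct the yield for decay: Y_obs = Y/(1 + k_d θ_c) = 0.588 / (1 + 0.0951 × 10.2) = 0.588 / 1.970 = 0.2985.
ΔS = 1020 − 1.25 = 1019 mg/L, so the substrate removal rate is 650 × 1019/1000 = 662.2 kg BOD₅/d.
Net biomass production P_X = Y_obs × Q·(S₀ − S) = 0.2985 × 662.2 = 197.6 kg VSS/d.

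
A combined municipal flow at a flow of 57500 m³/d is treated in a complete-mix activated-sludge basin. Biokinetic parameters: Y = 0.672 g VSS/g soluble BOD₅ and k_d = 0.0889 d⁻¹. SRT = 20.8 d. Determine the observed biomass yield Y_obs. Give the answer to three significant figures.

Y_obs ≈ 0.236 g VSS/g soluble BOD₅

Observed yield with endogenous decay: Y_obs = Y / (1 + k_d·θ_c) = 0.672 / (1 + 0.0889 × 20.8) = 0.672 / 2.849 = 0.2359 g VSS/g soluble BOD₅.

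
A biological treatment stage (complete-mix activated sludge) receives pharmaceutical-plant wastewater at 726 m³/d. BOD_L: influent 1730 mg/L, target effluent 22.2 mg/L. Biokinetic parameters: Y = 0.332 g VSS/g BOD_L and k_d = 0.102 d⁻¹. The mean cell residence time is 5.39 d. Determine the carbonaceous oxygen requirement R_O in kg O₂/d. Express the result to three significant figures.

R_O ≈ 863 kg O₂/d

Observed yield with endogenous decay: Y_obs = Y / (1 + k_d·θ_c) = 0.332 / (1 + 0.102 × 5.39) = 0.332 / 1.550 = 0.2142 g VSS/g BOD_L.
ΔS = 1730 − 22.2 = 1708 mg/L, so the substrate removal rate is 726 × 1708/1000 = 1240 kg BOD_L/d.
Net sludge production P_X = 0.2142 × 1240 = 265.6 kg VSS/d.
Carbonaceous O₂ demand = substrate oxidised − cell-mass equivalent = 1240 − 1.42 × 265.6 = 862.7 kg O₂/d.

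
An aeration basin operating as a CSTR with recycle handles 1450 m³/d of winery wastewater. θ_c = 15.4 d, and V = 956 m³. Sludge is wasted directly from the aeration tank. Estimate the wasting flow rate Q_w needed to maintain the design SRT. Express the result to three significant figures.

For wasting at MLVSS concentration, Q_w = V/θ_c = 956.0/15.4 = 62.08 m³/d.

Q_w ≈ 62.1 m³/d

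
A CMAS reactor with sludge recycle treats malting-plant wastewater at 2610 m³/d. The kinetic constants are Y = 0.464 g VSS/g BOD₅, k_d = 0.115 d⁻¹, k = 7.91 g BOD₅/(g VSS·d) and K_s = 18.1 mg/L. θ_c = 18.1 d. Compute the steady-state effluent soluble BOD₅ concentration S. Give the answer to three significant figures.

S ≈ 0.880 mg/L

For a completely mixed reactor with recycle the Lawrence–McCarty relation gives S = K_s·(1 + k_d·θ_c) / [θ_c·(Y·k − k_d) − 1] = 18.1 × (1 + 0.115 × 18.1) / [18.1 × (0.464 × 7.91 − 0.115) − 1] = 55.78 / 63.35 = 0.8804 mg/L.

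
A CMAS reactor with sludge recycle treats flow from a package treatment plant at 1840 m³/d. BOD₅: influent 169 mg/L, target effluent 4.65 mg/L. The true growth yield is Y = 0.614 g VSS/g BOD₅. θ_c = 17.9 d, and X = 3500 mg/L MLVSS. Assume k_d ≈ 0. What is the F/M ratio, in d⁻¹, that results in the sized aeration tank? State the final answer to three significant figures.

V·X = Y·Q·ΔS·θ_c gives V = 0.614 × 1840 × (169 − 4.65) × 17.9 / 3500 = 949.6 m³.
F/M = applied load / biomass = Q·S₀/(V·X) = 1840 × 169 / (949.6 × 3500) = 0.09356 d⁻¹.

F/M ≈ 0.0936 d⁻¹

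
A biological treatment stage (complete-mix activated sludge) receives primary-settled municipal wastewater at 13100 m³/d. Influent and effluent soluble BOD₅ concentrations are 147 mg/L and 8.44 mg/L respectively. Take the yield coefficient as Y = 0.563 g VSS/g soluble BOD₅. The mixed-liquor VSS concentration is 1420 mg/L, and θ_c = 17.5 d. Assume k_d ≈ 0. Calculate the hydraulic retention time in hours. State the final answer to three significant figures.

Biomass mass balance (decay neglected): V·X = Y·Q·(S₀ − S)·θ_c, so V = 0.563 × 13100 × (147 − 8.44) × 17.5 / 1420 = 12594 m³.
τ = V/Q = 12594/13100 = 0.9614 d, or 23.07 h.

τ ≈ 23.1 h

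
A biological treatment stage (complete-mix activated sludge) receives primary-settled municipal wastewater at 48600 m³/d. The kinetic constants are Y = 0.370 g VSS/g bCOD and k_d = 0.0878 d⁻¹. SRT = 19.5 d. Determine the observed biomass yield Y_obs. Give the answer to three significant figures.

Y_obs ≈ 0.136 g VSS/g bCOD

The observed yield is Y_obs = Y/(1 + k_d·θ_c) = 0.370 / (1 + 0.0878 × 19.5) = 0.370 / 2.712 = 0.1364 g VSS per g bCOD removed.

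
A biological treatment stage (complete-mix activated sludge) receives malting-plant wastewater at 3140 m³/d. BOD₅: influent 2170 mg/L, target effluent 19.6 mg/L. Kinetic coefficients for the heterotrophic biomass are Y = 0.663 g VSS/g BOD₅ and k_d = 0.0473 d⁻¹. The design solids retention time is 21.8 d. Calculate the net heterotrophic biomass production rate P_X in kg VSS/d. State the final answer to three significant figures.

Observed yield with endogenous decay: Y_obs = Y / (1 + k_d·θ_c) = 0.663 / (1 + 0.0473 × 21.8) = 0.663 / 2.031 = 0.3264 g VSS/g BOD₅.
Mass of BOD₅ removed per day: Q(S₀ − S) = 3140 × 2150 g/m³ = 6752 kg/d.
P_X = Y_obs · Q(S₀ − S) = 0.3264 × 6752 = 2204 kg VSS/d.

P_X ≈ 2200 kg VSS/d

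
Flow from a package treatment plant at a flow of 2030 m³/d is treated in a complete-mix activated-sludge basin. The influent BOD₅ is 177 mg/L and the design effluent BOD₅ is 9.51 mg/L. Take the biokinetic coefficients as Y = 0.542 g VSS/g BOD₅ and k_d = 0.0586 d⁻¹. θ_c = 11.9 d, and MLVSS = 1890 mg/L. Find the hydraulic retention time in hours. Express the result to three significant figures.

From the SRT design equation V = Y Q (S₀−S) θ_c / [X (1 + k_d θ_c)] = 0.542 × 2030 × (177 − 9.51) × 11.9 / [1890 × (1 + 0.0586 × 11.9)] = 2.19×10^6 / 3208 = 683.6 m³.
τ = V/Q = 683.6/2030 = 0.3367 d, or 8.082 h.

τ ≈ 8.08 h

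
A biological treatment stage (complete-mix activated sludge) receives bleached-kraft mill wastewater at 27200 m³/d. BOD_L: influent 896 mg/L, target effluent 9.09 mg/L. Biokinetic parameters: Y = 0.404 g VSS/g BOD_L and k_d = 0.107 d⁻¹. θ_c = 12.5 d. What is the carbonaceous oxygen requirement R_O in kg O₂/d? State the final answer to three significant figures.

R_O ≈ 18200 kg O₂/d

Observed yield with endogenous decay: Y_obs = Y / (1 + k_d·θ_c) = 0.404 / (1 + 0.107 × 12.5) = 0.404 / 2.337 = 0.1728 g VSS/g BOD_L.
Mass of BOD_L removed per day: Q(S₀ − S) = 27200 × 886.9 g/m³ = 24124 kg/d.
P_X = Y_obs·Q·(S₀ − S) = 0.1728 × 24124 = 4169 kg VSS/d.
R_O = Q·(S₀ − S) − 1.42·P_X = 24124 − 1.42 × 4169 = 18203 kg O₂/d.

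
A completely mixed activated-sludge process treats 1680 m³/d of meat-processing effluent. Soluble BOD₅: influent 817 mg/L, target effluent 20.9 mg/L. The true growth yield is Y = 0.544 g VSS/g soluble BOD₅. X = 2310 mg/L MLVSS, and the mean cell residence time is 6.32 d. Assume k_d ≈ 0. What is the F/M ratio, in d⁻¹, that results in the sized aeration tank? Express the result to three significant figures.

F/M ≈ 0.298 d⁻¹

Biomass mass balance (decay neglected): V·X = Y·Q·(S₀ − S)·θ_c, so V = 0.544 × 1680 × (817 − 20.9) × 6.32 / 2310 = 1991 m³.
Food-to-microorganism ratio F/M = Q S₀ / (V X) = 1680 × 817 / (1991 × 2310) = 0.2985 d⁻¹.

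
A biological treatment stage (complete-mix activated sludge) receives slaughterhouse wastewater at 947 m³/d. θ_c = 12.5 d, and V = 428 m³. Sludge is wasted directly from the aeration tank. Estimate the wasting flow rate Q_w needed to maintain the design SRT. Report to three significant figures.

Q_w ≈ 34.2 m³/d

For wasting at MLVSS concentration, Q_w = V/θ_c = 428.0/12.5 = 34.24 m³/d.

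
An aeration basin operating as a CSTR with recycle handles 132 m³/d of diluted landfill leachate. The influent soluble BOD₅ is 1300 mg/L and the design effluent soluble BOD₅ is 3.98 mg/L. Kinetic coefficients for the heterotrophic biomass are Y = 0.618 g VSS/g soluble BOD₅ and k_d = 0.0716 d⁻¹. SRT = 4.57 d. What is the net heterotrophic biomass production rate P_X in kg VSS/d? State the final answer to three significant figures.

Observed yield with endogenous decay: Y_obs = Y / (1 + k_d·θ_c) = 0.618 / (1 + 0.0716 × 4.57) = 0.618 / 1.327 = 0.4656 g VSS/g soluble BOD₅.
Substrate removed = Q·(S₀ − S) = 132 m³/d × (1300 − 3.98) g/m³ = 1.71×10^5 g/d = 171.1 kg/d.
Net biomass production P_X = Y_obs × Q·(S₀ − S) = 0.4656 × 171.1 = 79.66 kg VSS/d.

P_X ≈ 79.7 kg VSS/d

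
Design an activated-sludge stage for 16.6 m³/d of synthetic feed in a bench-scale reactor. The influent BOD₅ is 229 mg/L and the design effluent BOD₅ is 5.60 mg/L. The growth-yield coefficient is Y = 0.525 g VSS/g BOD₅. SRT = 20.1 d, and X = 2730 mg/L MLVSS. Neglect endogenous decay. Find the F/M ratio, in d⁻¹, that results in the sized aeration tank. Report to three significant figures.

F/M ≈ 0.0971 d⁻¹

V·X = Y·Q·ΔS·θ_c gives V = 0.525 × 16.6 × (229 − 5.60) × 20.1 / 2730 = 14.33 m³.
F/M = applied load / biomass = Q·S₀/(V·X) = 16.6 × 229 / (14.33 × 2730) = 0.09714 d⁻¹.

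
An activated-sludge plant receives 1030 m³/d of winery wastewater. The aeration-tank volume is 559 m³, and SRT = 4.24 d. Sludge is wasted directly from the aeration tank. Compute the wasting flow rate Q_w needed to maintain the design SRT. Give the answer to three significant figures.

With mixed-liquor wasting, θ_c = V/Q_w, so Q_w = V/θ_c = 559.0/4.24 = 131.8 m³/d.

Q_w ≈ 132 m³/d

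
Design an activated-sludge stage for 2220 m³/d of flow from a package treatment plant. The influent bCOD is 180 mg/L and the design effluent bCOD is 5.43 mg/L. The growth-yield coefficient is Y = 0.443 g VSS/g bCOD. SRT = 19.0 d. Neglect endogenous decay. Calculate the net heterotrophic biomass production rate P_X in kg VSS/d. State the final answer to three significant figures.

P_X ≈ 172 kg VSS/d

Since k_d ≈ 0, Y_obs = Y = 0.443 g VSS/g bCOD.
ΔS = 180 − 5.43 = 174.6 mg/L, so the substrate removal rate is 2220 × 174.6/1000 = 387.5 kg bCOD/d.
Net biomass production P_X = Y_obs × Q·(S₀ − S) = 0.4430 × 387.5 = 171.7 kg VSS/d.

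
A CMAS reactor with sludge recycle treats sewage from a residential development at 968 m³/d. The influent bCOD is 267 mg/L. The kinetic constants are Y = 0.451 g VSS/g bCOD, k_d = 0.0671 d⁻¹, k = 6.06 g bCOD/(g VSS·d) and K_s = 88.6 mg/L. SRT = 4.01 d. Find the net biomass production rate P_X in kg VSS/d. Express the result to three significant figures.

P_X ≈ 87.9 kg VSS/d

From the Monod/SRT balance for a CMAS, S = K_s·(1+k_d θ_c)/[θ_c·(Y k − k_d) − 1] = 88.6 × (1 + 0.0671 × 4.01) / [4.01 × (0.451 × 6.06 − 0.0671) − 1] = 112.4 / 9.690 = 11.60 mg/L.
Y_obs = Y / (1 + k_d θ_c) = 0.451 / (1 + 0.0671 × 4.01) = 0.451 / 1.269 = 0.3554.
Mass of bCOD removed per day: Q(S₀ − S) = 968 × 255.4 g/m³ = 247.2 kg/d.
P_X = Y_obs · Q(S₀ − S) = 0.3554 × 247.2 = 87.86 kg VSS/d.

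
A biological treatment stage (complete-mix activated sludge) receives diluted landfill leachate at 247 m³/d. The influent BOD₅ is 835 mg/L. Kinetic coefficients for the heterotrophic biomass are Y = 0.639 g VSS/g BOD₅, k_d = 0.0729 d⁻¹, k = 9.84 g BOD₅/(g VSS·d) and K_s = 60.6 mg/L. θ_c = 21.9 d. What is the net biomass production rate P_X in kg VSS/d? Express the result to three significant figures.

For a completely mixed reactor with recycle the Lawrence–McCarty relation gives S = K_s·(1 + k_d·θ_c) / [θ_c·(Y·k − k_d) − 1] = 60.6 × (1 + 0.0729 × 21.9) / [21.9 × (0.639 × 9.84 − 0.0729) − 1] = 157.3 / 135.1 = 1.165 mg/L.
Observed yield with endogenous decay: Y_obs = Y / (1 + k_d·θ_c) = 0.639 / (1 + 0.0729 × 21.9) = 0.639 / 2.597 = 0.2461 g VSS/g BOD₅.
Mass of BOD₅ removed per day: Q(S₀ − S) = 247 × 833.8 g/m³ = 206.0 kg/d.
P_X = Y_obs · Q(S₀ − S) = 0.2461 × 206.0 = 50.69 kg VSS/d.

P_X ≈ 50.7 kg VSS/d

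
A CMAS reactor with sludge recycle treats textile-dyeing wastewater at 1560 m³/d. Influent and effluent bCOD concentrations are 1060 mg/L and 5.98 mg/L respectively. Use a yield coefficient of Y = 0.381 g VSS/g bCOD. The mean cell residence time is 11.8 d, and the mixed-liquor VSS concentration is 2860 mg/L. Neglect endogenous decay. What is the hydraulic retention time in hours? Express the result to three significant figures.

τ ≈ 39.8 h

Biomass mass balance (decay neglected): V·X = Y·Q·(S₀ − S)·θ_c, so V = 0.381 × 1560 × (1060 − 5.98) × 11.8 / 2860 = 2585 m³.
τ = V/Q = 2585/1560 = 1.657 d, or 39.77 h.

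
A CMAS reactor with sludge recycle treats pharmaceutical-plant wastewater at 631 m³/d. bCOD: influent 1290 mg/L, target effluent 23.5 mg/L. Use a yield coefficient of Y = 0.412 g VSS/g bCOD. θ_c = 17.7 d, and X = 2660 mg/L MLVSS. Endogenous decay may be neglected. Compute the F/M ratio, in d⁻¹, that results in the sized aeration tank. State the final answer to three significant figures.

V·X = Y·Q·ΔS·θ_c gives V = 0.412 × 631 × (1290 − 23.5) × 17.7 / 2660 = 2191 m³.
F/M = applied load / biomass = Q·S₀/(V·X) = 631 × 1290 / (2191 × 2660) = 0.1397 d⁻¹.

F/M ≈ 0.140 d⁻¹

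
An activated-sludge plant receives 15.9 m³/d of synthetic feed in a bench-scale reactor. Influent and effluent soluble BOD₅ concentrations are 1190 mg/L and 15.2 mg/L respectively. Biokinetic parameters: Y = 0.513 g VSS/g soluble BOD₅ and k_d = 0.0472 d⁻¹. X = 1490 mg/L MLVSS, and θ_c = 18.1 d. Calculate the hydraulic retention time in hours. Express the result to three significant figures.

Steady-state biomass mass balance: V·X·(1 + k_d·θ_c) = Y·Q·(S₀ − S)·θ_c, so V = 0.513 × 15.9 × (1190 − 15.2) × 18.1 / [1490 × (1 + 0.0472 × 18.1)] = 1.73×10^5 / 2763 = 62.77 m³.
HRT = V/Q = 62.77 m³ / 15.9 m³·d⁻¹ = 3.948 d × 24 = 94.75 h.

τ ≈ 94.8 h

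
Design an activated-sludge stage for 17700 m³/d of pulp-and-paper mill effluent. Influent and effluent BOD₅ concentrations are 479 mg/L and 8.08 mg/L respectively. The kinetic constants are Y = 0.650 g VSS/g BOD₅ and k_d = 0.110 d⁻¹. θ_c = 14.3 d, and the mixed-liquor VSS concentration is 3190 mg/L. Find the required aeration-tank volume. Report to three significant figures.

Rearranging the biomass balance for a CMAS with decay, V = Y·Q·ΔS·θ_c / [X·(1+k_d θ_c)] = 0.650 × 17700 × (479 − 8.08) × 14.3 / [3190 × (1 + 0.110 × 14.3)] = 7.75×10^7 / 8208 = 9439 m³.

V ≈ 9440 m³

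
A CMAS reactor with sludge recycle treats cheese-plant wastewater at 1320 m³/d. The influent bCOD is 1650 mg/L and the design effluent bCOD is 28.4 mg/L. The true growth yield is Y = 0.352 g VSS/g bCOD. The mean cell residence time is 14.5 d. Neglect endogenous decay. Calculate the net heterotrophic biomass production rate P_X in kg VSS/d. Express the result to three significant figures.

With endogenous decay neglected, the observed yield equals the true yield: Y_obs = Y = 0.352 g VSS/g bCOD.
Substrate removed = Q·(S₀ − S) = 1320 m³/d × (1650 − 28.4) g/m³ = 2.14×10^6 g/d = 2141 kg/d.
P_X = Y_obs · Q(S₀ − S) = 0.3520 × 2141 = 753.5 kg VSS/d.

P_X ≈ 753 kg VSS/d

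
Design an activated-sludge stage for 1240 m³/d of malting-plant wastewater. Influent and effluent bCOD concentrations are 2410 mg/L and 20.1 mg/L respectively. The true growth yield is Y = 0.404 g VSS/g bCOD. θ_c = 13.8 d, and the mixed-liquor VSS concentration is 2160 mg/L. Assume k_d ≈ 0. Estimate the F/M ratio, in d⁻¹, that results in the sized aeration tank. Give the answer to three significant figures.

V·X = Y·Q·ΔS·θ_c gives V = 0.404 × 1240 × (2410 − 20.1) × 13.8 / 2160 = 7649 m³.
F/M = applied load / biomass = Q·S₀/(V·X) = 1240 × 2410 / (7649 × 2160) = 0.1809 d⁻¹.

F/M ≈ 0.181 d⁻¹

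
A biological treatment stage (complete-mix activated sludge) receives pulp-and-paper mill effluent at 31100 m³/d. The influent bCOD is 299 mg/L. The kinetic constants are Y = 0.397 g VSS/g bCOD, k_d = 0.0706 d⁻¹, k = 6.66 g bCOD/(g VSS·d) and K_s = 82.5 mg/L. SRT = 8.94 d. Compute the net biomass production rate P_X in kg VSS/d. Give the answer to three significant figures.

From the Monod/SRT balance for a CMAS, S = K_s·(1+k_d θ_c)/[θ_c·(Y k − k_d) − 1] = 82.5 × (1 + 0.0706 × 8.94) / [8.94 × (0.397 × 6.66 − 0.0706) − 1] = 134.6 / 22.01 = 6.115 mg/L.
Observed yield with endogenous decay: Y_obs = Y / (1 + k_d·θ_c) = 0.397 / (1 + 0.0706 × 8.94) = 0.397 / 1.631 = 0.2434 g VSS/g bCOD.
Q·(S₀ − S) = 31100 × (299 − 6.12) × 10⁻³ = 9109 kg/d removed.
Biomass produced: P_X = Y_obs·Q·ΔS = 0.2434 × 9109 ≈ 2217 kg VSS/d.

P_X ≈ 2220 kg VSS/d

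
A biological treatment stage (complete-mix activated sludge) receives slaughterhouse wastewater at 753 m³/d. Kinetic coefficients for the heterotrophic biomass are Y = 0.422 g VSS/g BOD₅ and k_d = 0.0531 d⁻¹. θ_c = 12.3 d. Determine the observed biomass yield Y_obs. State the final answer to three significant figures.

Y_obs ≈ 0.255 g VSS/g BOD₅

Y_obs = Y / (1 + k_d θ_c) = 0.422 / (1 + 0.0531 × 12.3) = 0.422 / 1.653 = 0.2553.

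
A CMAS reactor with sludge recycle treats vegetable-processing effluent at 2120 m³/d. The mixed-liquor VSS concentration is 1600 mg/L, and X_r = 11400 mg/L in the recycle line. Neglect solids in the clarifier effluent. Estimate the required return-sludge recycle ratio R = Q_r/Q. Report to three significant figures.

R = Q_r/Q = X/(X_r − X) = 1600 / (11400 − 1600) = 0.1633.

R ≈ 0.163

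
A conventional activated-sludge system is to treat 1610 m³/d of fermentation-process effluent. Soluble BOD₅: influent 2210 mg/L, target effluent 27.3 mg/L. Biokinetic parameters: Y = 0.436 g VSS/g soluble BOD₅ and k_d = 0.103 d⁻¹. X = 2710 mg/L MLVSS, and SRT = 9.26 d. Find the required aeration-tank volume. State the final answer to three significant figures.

Rearranging the biomass balance for a CMAS with decay, V = Y·Q·ΔS·θ_c / [X·(1+k_d θ_c)] = 0.436 × 1610 × (2210 − 27.3) × 9.26 / [2710 × (1 + 0.103 × 9.26)] = 1.42×10^7 / 5295 = 2680 m³.

V ≈ 2680 m³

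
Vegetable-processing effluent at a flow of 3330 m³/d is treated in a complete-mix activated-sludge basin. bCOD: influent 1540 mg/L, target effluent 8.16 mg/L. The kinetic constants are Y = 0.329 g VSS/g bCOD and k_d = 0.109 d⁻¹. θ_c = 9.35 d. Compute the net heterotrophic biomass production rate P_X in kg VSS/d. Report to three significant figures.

P_X ≈ 831 kg VSS/d

Y_obs = Y / (1 + k_d θ_c) = 0.329 / (1 + 0.109 × 9.35) = 0.329 / 2.019 = 0.1629.
Q·(S₀ − S) = 3330 × (1540 − 8.16) × 10⁻³ = 5101 kg/d removed.
P_X = Y_obs · Q(S₀ − S) = 0.1629 × 5101 = 831.2 kg VSS/d.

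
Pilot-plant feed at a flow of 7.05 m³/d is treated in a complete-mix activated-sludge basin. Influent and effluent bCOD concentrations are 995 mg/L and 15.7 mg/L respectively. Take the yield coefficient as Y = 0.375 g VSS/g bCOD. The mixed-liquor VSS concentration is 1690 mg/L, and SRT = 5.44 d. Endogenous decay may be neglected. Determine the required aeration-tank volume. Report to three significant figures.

V ≈ 8.33 m³

Biomass mass balance (decay neglected): V·X = Y·Q·(S₀ − S)·θ_c, so V = 0.375 × 7.05 × (995 − 15.7) × 5.44 / 1690 = 8.334 m³.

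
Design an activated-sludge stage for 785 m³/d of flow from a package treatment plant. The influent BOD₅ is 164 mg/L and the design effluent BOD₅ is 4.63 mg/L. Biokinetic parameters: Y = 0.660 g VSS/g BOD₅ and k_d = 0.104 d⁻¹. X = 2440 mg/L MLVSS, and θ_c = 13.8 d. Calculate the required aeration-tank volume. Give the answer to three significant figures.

Rearranging the biomass balance for a CMAS with decay, V = Y·Q·ΔS·θ_c / [X·(1+k_d θ_c)] = 0.660 × 785 × (164 − 4.63) × 13.8 / [2440 × (1 + 0.104 × 13.8)] = 1.14×10^6 / 5942 = 191.8 m³.

V ≈ 192 m³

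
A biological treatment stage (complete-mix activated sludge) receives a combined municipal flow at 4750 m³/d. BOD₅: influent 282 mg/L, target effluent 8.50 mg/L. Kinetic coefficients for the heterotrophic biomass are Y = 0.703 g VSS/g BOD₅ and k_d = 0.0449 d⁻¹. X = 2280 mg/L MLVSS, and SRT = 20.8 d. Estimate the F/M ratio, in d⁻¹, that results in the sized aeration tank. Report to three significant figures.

F/M ≈ 0.136 d⁻¹

From the SRT design equation V = Y Q (S₀−S) θ_c / [X (1 + k_d θ_c)] = 0.703 × 4750 × (282 − 8.50) × 20.8 / [2280 × (1 + 0.0449 × 20.8)] = 1.9×10^7 / 4409 = 4308 m³.
Food-to-microorganism ratio F/M = Q S₀ / (V X) = 4750 × 282 / (4308 × 2280) = 0.1364 d⁻¹.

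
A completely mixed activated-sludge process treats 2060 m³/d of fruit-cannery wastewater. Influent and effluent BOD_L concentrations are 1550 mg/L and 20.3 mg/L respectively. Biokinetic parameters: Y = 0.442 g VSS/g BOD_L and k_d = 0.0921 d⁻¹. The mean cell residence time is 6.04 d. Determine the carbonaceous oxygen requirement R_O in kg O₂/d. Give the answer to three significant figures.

R_O ≈ 1880 kg O₂/d

Correct the yield for decay: Y_obs = Y/(1 + k_d θ_c) = 0.442 / (1 + 0.0921 × 6.04) = 0.442 / 1.556 = 0.2840.
Substrate removed = Q·(S₀ − S) = 2060 m³/d × (1550 − 20.3) g/m³ = 3.15×10^6 g/d = 3151 kg/d.
Biomass synthesised: P_X = Y_obs × 3151 = 895.0 kg VSS/d.
Carbonaceous O₂ demand = substrate oxidised − cell-mass equivalent = 3151 − 1.42 × 895.0 = 1880 kg O₂/d.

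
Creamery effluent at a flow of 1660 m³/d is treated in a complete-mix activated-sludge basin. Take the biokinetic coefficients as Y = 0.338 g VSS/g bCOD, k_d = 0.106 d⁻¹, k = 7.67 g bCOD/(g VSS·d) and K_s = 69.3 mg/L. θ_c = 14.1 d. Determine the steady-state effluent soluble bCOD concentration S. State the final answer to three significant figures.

For a completely mixed reactor with recycle the Lawrence–McCarty relation gives S = K_s·(1 + k_d·θ_c) / [θ_c·(Y·k − k_d) − 1] = 69.3 × (1 + 0.106 × 14.1) / [14.1 × (0.338 × 7.67 − 0.106) − 1] = 172.9 / 34.06 = 5.076 mg/L.

S ≈ 5.08 mg/L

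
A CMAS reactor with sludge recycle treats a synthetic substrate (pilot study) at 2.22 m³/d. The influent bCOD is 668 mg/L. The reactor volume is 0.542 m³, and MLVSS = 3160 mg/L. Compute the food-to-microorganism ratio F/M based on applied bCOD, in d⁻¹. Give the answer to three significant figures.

F/M ≈ 0.866 d⁻¹

F/M = applied load / biomass = Q·S₀/(V·X) = 2.22 × 668 / (0.5420 × 3160) = 0.8659 d⁻¹.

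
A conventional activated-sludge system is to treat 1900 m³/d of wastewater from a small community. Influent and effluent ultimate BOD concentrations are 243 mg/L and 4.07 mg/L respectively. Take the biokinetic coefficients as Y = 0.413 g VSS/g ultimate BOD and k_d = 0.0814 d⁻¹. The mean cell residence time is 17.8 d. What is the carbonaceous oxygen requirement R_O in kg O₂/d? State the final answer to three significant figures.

R_O ≈ 345 kg O₂/d

Correct the yield for decay: Y_obs = Y/(1 + k_d θ_c) = 0.413 / (1 + 0.0814 × 17.8) = 0.413 / 2.449 = 0.1686.
ΔS = 243 − 4.07 = 238.9 mg/L, so the substrate removal rate is 1900 × 238.9/1000 = 454.0 kg ultimate BOD/d.
Net sludge production P_X = 0.1686 × 454.0 = 76.56 kg VSS/d.
R_O = Q·(S₀ − S) − 1.42·P_X = 454.0 − 1.42 × 76.56 = 345.3 kg O₂/d.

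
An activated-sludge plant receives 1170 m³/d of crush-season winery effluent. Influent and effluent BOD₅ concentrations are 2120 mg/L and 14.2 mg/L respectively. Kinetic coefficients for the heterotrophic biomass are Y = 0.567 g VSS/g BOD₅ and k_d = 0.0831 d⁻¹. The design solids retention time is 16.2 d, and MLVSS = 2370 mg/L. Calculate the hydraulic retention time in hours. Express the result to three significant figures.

τ ≈ 83.5 h

Rearranging the biomass balance for a CMAS with decay, V = Y·Q·ΔS·θ_c / [X·(1+k_d θ_c)] = 0.567 × 1170 × (2120 − 14.2) × 16.2 / [2370 × (1 + 0.0831 × 16.2)] = 2.26×10^7 / 5561 = 4070 m³.
Hydraulic retention time τ = V/Q = 4070 / 1170 = 3.479 d = 83.49 h.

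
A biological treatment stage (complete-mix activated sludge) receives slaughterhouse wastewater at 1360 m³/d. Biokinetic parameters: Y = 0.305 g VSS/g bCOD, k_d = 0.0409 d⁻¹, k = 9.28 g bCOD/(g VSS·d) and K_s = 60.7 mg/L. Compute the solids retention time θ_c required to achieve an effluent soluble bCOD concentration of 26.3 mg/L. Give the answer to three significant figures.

From 1/θ_c = Y·k·S/(K_s + S) − k_d: Y·k·S/(K_s+S) = 0.305 × 9.28 × 26.3 / (60.7 + 26.3) = 0.8556 d⁻¹.
Then 1/θ_c = μ − k_d = 0.8556 − 0.0409 = 0.8147 d⁻¹, giving θ_c = 1.227 d.

θ_c ≈ 1.23 d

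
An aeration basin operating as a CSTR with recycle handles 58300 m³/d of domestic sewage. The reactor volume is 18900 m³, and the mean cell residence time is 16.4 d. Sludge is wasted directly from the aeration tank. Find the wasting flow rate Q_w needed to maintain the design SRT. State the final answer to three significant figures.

Q_w ≈ 1150 m³/d

With mixed-liquor wasting, θ_c = V/Q_w, so Q_w = V/θ_c = 18900/16.4 = 1152 m³/d.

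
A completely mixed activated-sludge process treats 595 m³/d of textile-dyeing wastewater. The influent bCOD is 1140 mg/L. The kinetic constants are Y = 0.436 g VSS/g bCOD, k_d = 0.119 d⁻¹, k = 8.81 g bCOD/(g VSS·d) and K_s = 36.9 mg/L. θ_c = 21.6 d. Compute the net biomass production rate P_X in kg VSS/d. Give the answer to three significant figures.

For a completely mixed reactor with recycle the Lawrence–McCarty relation gives S = K_s·(1 + k_d·θ_c) / [θ_c·(Y·k − k_d) − 1] = 36.9 × (1 + 0.119 × 21.6) / [21.6 × (0.436 × 8.81 − 0.119) − 1] = 131.7 / 79.40 = 1.659 mg/L.
The observed yield is Y_obs = Y/(1 + k_d·θ_c) = 0.436 / (1 + 0.119 × 21.6) = 0.436 / 3.570 = 0.1221 g VSS per g bCOD removed.
Mass of bCOD removed per day: Q(S₀ − S) = 595 × 1138 g/m³ = 677.3 kg/d.
Biomass produced: P_X = Y_obs·Q·ΔS = 0.1221 × 677.3 ≈ 82.71 kg VSS/d.

P_X ≈ 82.7 kg VSS/d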